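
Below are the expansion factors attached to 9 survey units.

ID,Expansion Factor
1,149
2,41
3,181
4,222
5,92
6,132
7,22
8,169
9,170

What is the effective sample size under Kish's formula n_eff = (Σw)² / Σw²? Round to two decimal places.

7.31

Σ wᵢ = 149 + 41 + 181 + 222 + 92 + 132 + 22 + 169 + 170 = 1178
Σ wᵢ² = 22201 + 1681 + 32761 + 49284 + 8464 + 17424 + 484 + 28561 + 28900 = 189760
n_eff = 1178² / 189760 = 1387684 / 189760 = 7.3128373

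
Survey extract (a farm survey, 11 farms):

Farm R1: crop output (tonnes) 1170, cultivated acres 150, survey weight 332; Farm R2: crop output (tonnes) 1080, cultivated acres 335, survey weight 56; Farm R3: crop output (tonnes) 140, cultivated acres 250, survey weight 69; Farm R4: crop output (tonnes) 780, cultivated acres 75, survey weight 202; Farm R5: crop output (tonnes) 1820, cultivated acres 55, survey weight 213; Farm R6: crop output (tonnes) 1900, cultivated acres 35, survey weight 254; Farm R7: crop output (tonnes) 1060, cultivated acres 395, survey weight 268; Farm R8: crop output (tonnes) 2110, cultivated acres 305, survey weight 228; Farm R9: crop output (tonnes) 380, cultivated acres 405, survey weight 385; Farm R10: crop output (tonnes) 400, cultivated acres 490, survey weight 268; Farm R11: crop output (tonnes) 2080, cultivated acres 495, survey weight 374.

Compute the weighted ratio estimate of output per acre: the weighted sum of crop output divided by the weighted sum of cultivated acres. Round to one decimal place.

4.3

Σ wᵢ·y = 1170×332 + 1080×56 + 140×69 + 780×202 + 1820×213 + 1900×254 + 1060×268 + 2110×228 + 380×385 + 400×268 + 2080×374
  = 388440 + 60480 + 9660 + 157560 + 387660 + 482600 + 284080 + 481080 + 146300 + 107200 + 777920 = 3282980
Σ wᵢ·x = 150×332 + 335×56 + 250×69 + 75×202 + 55×213 + 35×254 + 395×268 + 305×228 + 405×385 + 490×268 + 495×374
  = 49800 + 18760 + 17250 + 15150 + 11715 + 8890 + 105860 + 69540 + 155925 + 131320 + 185130 = 769340
Ratio = 3282980 / 769340 = 4.267268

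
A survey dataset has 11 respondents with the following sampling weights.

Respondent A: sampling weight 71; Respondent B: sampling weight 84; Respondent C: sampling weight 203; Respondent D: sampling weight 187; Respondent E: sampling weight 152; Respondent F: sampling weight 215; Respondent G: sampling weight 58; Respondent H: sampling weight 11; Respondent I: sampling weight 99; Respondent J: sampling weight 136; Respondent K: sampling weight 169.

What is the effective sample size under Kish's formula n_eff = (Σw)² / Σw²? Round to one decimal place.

Σ wᵢ = 71 + 84 + 203 + 187 + 152 + 215 + 58 + 11 + 99 + 136 + 169 = 1385
Σ wᵢ² = 217947
n_eff = 1385² / 217947 = 1918225 / 217947 = 8.801337

8.8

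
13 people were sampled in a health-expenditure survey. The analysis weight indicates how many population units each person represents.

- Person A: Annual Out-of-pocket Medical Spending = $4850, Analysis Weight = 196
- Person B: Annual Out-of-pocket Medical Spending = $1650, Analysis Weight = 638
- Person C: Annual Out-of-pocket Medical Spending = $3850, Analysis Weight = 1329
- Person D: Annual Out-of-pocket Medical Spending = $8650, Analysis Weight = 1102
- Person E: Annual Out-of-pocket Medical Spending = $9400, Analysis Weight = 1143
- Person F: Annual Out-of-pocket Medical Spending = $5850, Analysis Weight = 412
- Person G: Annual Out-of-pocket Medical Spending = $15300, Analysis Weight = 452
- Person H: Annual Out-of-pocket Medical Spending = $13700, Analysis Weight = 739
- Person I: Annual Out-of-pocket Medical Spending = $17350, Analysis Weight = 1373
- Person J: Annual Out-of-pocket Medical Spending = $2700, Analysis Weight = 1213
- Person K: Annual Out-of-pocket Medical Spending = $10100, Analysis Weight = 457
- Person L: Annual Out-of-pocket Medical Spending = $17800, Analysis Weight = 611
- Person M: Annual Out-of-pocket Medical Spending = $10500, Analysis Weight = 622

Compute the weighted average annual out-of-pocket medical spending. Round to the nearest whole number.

9329

Weighted sum = 95965700
Sum of weights = 10287
Weighted mean = 95965700 / 10287 = 9328.8325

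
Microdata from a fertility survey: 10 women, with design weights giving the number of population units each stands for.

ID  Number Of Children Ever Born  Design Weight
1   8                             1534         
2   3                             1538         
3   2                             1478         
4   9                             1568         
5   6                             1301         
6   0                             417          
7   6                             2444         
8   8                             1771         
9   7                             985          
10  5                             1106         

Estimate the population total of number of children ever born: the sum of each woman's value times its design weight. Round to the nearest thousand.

Weighted total = 8×1534 + 3×1538 + 2×1478 + 9×1568 + 6×1301 + 0×417 + 6×2444 + 8×1771 + 7×985 + 5×1106
  = 12272 + 4614 + 2956 + 14112 + 7806 + 0 + 14664 + 14168 + 6895 + 5530 = 83017

83000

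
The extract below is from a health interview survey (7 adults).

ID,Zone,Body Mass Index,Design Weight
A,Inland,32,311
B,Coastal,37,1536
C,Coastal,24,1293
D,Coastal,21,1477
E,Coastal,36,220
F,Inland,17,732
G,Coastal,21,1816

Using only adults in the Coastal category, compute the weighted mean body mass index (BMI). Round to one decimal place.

Coastal rows: B, C, D, E, G
Weighted sum = 37×1536 + 24×1293 + 21×1477 + 36×220 + 21×1816
  = 56832 + 31032 + 31017 + 7920 + 38136 = 164937
Sum of weights = 1536 + 1293 + 1477 + 220 + 1816 = 6342
Weighted mean = 164937 / 6342 = 26.007096

26.0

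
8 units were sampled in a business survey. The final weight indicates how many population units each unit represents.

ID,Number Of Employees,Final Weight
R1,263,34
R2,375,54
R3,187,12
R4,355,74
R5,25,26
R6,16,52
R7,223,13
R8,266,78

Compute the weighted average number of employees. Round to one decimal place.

Weighted sum = 263×34 + 375×54 + 187×12 + 355×74 + 25×26 + 16×52 + 223×13 + 266×78
  = 82835
Sum of weights = 343
Weighted mean = 82835 / 343 = 241.50146

241.5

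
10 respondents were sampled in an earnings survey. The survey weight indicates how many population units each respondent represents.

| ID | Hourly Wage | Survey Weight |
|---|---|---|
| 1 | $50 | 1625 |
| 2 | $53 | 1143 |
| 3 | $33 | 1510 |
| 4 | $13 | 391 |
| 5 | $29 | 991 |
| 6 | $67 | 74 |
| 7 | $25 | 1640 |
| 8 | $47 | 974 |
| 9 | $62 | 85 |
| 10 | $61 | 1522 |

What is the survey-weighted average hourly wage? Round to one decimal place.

Weighted sum = 50×1625 + 53×1143 + 33×1510 + 13×391 + 29×991 + 67×74 + 25×1640 + 47×974 + 62×85 + 61×1522
  = 81250 + 60579 + 49830 + 5083 + 28739 + 4958 + 41000 + 45778 + 5270 + 92842 = 415329
Sum of weights = 9955
Weighted mean = 415329 / 9955 = 41.720643

41.7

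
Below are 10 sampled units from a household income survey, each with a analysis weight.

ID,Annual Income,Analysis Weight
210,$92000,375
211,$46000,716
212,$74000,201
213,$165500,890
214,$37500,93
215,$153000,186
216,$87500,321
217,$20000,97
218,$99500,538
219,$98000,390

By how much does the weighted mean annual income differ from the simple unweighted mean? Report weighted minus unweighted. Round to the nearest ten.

Unweighted sum = 92000 + 46000 + 74000 + 165500 + 37500 + 153000 + 87500 + 20000 + 99500 + 98000 = 873000
Unweighted mean = 873000 / 10 = 87300
Weighted sum = 92000×375 + 46000×716 + 74000×201 + 165500×890 + 37500×93 + 153000×186 + 87500×321 + 20000×97 + 99500×538 + 98000×390
  = 34500000 + 32936000 + 14874000 + 147295000 + 3487500 + 28458000 + 28087500 + 1940000 + 53531000 + 38220000 = 383329000
Sum of weights = 375 + 716 + 201 + 890 + 93 + 186 + 321 + 97 + 538 + 390 = 3807
Weighted mean = 383329000 / 3807 = 100690.57
Difference (weighted minus unweighted) = 13390.57

13390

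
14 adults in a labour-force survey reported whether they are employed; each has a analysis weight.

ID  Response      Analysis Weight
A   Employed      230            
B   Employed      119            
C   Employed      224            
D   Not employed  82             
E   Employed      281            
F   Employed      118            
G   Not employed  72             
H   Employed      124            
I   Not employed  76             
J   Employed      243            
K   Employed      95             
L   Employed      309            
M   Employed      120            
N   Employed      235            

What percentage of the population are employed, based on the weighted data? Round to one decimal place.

Sum of weights for 'Employed' = 230 + 119 + 224 + 281 + 118 + 124 + 243 + 95 + 309 + 120 + 235 = 2098
Total weight = 2328
Weighted proportion = 2098 / 2328 = 0.90120275 → 90.120275%

90.1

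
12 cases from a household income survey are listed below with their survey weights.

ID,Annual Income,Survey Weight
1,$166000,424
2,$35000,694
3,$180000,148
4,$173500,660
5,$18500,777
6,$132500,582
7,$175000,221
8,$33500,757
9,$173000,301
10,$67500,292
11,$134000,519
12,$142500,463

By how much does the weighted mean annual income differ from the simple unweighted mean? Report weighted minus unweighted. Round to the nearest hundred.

Unweighted sum = 166000 + 35000 + 180000 + 173500 + 18500 + 132500 + 175000 + 33500 + 173000 + 67500 + 134000 + 142500 = 1431000
Unweighted mean = 1431000 / 12 = 119250
Weighted sum = 598654500
Sum of weights = 424 + 694 + 148 + 660 + 777 + 582 + 221 + 757 + 301 + 292 + 519 + 463 = 5838
Weighted mean = 598654500 / 5838 = 102544.45
Difference (weighted minus unweighted) = -16705.55

-16700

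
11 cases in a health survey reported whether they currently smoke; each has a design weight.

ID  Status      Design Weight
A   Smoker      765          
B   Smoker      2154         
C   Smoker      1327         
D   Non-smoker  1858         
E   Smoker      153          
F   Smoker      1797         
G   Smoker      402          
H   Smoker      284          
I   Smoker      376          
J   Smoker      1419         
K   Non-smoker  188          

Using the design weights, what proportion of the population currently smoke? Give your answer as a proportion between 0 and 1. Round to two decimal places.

Sum of weights for 'Smoker' = 765 + 2154 + 1327 + 153 + 1797 + 402 + 284 + 376 + 1419 = 8677
Total weight = 765 + 2154 + 1327 + 1858 + 153 + 1797 + 402 + 284 + 376 + 1419 + 188 = 10723
Weighted proportion = 8677 / 10723 = 0.80919519

0.81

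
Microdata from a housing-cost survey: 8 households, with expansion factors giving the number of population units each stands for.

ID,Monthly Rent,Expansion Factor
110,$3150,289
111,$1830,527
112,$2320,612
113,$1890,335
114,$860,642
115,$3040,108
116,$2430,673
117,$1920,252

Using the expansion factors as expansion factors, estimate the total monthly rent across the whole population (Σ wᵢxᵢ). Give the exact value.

6927420

Weighted total = 6927420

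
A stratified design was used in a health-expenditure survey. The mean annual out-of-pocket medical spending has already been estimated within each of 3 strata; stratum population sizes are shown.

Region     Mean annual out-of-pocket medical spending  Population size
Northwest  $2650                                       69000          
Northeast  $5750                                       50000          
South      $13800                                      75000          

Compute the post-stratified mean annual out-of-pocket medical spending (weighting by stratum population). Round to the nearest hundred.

Σ Nₕ·x̄ₕ = 2650×69000 + 5750×50000 + 13800×75000
  = 182850000 + 287500000 + 1035000000 = 1505350000
Σ Nₕ = 69000 + 50000 + 75000 = 194000
Overall mean = 1505350000 / 194000 = 7759.5361

7800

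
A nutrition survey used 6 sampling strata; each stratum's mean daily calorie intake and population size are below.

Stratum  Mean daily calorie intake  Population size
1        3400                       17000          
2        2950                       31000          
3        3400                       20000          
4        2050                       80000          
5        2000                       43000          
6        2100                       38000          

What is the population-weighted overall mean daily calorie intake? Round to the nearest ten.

Σ Nₕ·x̄ₕ = 3400×17000 + 2950×31000 + 3400×20000 + 2050×80000 + 2000×43000 + 2100×38000
  = 547050000
Σ Nₕ = 17000 + 31000 + 20000 + 80000 + 43000 + 38000 = 229000
Overall mean = 547050000 / 229000 = 2388.8646

2390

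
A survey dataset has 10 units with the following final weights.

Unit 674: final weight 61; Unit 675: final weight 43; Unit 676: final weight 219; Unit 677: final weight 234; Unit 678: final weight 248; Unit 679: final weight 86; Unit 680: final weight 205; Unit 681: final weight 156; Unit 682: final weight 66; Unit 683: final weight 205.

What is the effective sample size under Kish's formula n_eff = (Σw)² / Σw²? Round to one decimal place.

8.0

Σ wᵢ = 61 + 43 + 219 + 234 + 248 + 86 + 205 + 156 + 66 + 205 = 1523
Σ wᵢ² = 3721 + 1849 + 47961 + 54756 + 61504 + 7396 + 42025 + 24336 + 4356 + 42025 = 289929
n_eff = 1523² / 289929 = 2319529 / 289929 = 8.0003346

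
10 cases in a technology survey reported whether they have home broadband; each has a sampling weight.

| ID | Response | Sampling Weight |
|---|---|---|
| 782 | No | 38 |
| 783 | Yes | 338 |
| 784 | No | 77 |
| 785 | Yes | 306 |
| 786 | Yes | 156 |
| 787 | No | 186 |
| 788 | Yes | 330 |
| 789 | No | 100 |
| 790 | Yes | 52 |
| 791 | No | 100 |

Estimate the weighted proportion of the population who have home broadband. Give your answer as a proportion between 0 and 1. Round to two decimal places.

Sum of weights for 'Yes' = 338 + 306 + 156 + 330 + 52 = 1182
Total weight = 38 + 338 + 77 + 306 + 156 + 186 + 330 + 100 + 52 + 100 = 1683
Weighted proportion = 1182 / 1683 = 0.70231729

0.70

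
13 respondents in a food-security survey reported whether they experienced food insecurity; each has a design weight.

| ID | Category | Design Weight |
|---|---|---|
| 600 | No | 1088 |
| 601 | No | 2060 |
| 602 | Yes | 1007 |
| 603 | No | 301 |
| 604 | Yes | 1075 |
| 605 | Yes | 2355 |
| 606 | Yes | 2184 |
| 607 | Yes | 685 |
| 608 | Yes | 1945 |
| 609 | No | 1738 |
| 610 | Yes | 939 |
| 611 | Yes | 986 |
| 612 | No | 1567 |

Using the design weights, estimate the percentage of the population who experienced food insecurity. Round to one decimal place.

Sum of weights for 'Yes' = 1007 + 1075 + 2355 + 2184 + 685 + 1945 + 939 + 986 = 11176
Total weight = 17930
Weighted proportion = 11176 / 17930 = 0.62331288 → 62.331288%

62.3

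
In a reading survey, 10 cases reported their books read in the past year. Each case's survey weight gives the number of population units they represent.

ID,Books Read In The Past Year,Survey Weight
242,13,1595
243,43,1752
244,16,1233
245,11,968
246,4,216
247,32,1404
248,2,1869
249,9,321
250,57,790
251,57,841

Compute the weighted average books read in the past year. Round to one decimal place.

24.7

Weighted sum = 13×1595 + 43×1752 + 16×1233 + 11×968 + 4×216 + 32×1404 + 2×1869 + 9×321 + 57×790 + 57×841
  = 20735 + 75336 + 19728 + 10648 + 864 + 44928 + 3738 + 2889 + 45030 + 47937 = 271833
Sum of weights = 1595 + 1752 + 1233 + 968 + 216 + 1404 + 1869 + 321 + 790 + 841 = 10989
Weighted mean = 271833 / 10989 = 24.736828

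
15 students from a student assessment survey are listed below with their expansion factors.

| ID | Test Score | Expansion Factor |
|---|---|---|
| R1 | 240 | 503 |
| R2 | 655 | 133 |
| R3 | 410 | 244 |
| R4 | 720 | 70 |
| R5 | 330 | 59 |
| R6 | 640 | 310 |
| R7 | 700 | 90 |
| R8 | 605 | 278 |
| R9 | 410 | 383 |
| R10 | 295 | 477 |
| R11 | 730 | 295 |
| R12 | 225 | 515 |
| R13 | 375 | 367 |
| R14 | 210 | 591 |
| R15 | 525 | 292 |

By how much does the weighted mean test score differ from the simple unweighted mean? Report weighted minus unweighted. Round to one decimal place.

Unweighted sum = 7070
Unweighted mean = 7070 / 15 = 471.33333
Weighted sum = 1851340
Sum of weights = 4607
Weighted mean = 1851340 / 4607 = 401.8537
Difference (weighted minus unweighted) = -69.479632

-69.5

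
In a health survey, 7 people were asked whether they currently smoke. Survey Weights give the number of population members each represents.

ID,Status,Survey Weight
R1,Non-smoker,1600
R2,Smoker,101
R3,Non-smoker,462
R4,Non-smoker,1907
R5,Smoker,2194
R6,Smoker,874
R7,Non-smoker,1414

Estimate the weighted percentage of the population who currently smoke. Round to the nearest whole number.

37

Sum of weights for 'Smoker' = 101 + 2194 + 874 = 3169
Total weight = 1600 + 101 + 462 + 1907 + 2194 + 874 + 1414 = 8552
Weighted proportion = 3169 / 8552 = 0.37055659 → 37.055659%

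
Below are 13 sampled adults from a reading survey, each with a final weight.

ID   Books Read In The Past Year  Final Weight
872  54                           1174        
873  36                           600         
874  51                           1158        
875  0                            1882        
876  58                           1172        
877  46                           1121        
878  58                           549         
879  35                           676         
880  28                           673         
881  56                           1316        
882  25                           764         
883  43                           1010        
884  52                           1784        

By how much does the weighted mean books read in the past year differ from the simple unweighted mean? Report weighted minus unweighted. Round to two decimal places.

-0.84

Unweighted sum = 542
Unweighted mean = 542 / 13 = 41.692308
Weighted sum = 566936
Sum of weights = 13879
Weighted mean = 566936 / 13879 = 40.848476
Difference (weighted minus unweighted) = -0.84383158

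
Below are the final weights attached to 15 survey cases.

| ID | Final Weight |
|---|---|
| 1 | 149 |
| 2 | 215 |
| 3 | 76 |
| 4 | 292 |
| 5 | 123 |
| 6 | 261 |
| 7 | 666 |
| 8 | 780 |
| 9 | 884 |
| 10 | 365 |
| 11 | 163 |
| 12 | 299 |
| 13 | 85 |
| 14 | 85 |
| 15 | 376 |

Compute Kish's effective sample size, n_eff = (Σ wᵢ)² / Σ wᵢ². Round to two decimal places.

Σ wᵢ = 4819
Σ wᵢ² = 2481149
n_eff = 4819² / 2481149 = 23222761 / 2481149 = 9.3596801

9.36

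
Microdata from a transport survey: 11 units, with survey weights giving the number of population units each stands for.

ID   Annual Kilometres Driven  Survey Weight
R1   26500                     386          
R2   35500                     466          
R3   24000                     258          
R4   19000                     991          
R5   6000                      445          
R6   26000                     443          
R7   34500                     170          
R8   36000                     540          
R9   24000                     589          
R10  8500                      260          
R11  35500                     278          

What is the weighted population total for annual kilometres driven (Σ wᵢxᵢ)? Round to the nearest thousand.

117501000

Weighted total = 26500×386 + 35500×466 + 24000×258 + 19000×991 + 6000×445 + 26000×443 + 34500×170 + 36000×540 + 24000×589 + 8500×260 + 35500×278
  = 117501000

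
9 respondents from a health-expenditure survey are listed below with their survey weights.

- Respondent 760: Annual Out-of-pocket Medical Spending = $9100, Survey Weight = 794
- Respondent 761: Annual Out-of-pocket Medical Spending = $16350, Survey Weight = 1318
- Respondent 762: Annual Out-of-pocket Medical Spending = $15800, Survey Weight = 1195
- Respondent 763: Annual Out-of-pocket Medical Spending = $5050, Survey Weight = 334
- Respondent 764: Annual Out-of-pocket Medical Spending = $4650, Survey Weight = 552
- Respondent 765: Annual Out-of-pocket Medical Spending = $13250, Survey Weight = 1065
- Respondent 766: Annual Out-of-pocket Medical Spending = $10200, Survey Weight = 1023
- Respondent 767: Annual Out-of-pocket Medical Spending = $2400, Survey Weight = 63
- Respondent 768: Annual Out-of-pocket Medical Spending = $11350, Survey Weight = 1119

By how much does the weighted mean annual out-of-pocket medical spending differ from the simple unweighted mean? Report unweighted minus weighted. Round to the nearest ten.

Unweighted sum = 9100 + 16350 + 15800 + 5050 + 4650 + 13250 + 10200 + 2400 + 11350 = 88150
Unweighted mean = 88150 / 9 = 9794.4444
Weighted sum = 9100×794 + 16350×1318 + 15800×1195 + 5050×334 + 4650×552 + 13250×1065 + 10200×1023 + 2400×63 + 11350×1119
  = 7225400 + 21549300 + 18881000 + 1686700 + 2566800 + 14111250 + 10434600 + 151200 + 12700650 = 89306900
Sum of weights = 794 + 1318 + 1195 + 334 + 552 + 1065 + 1023 + 63 + 1119 = 7463
Weighted mean = 89306900 / 7463 = 11966.622
Difference (unweighted minus weighted) = -2172.1776

-2170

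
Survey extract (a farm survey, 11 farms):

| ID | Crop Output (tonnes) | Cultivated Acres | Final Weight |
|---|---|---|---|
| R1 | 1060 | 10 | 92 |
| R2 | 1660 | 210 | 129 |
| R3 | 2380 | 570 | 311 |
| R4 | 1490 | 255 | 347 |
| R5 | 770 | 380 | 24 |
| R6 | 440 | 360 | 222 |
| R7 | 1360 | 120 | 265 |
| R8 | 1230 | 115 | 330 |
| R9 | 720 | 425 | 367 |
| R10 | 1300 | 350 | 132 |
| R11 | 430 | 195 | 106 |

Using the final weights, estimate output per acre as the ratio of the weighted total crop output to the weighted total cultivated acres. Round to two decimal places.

Σ wᵢ·y = 1060×92 + 1660×129 + 2380×311 + 1490×347 + 770×24 + 440×222 + 1360×265 + 1230×330 + 720×367 + 1300×132 + 430×106
  = 2932750
Σ wᵢ·x = 675400
Ratio = 2932750 / 675400 = 4.3422416

4.34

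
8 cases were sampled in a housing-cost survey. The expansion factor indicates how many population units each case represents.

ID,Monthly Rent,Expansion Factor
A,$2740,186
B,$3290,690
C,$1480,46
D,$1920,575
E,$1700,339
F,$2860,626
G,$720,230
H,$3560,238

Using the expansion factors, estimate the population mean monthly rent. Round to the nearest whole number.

2502

Weighted sum = 7331360
Sum of weights = 186 + 690 + 46 + 575 + 339 + 626 + 230 + 238 = 2930
Weighted mean = 7331360 / 2930 = 2502.1706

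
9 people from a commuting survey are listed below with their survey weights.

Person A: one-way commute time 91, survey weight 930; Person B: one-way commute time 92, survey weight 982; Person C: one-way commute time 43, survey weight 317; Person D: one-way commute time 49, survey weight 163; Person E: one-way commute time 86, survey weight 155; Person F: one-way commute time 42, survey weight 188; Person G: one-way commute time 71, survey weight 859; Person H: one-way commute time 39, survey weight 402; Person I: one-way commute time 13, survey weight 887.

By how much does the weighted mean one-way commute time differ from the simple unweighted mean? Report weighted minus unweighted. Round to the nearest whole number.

4

Unweighted sum = 91 + 92 + 43 + 49 + 86 + 42 + 71 + 39 + 13 = 526
Unweighted mean = 526 / 9 = 58.444444
Weighted sum = 91×930 + 92×982 + 43×317 + 49×163 + 86×155 + 42×188 + 71×859 + 39×402 + 13×887
  = 306016
Sum of weights = 930 + 982 + 317 + 163 + 155 + 188 + 859 + 402 + 887 = 4883
Weighted mean = 306016 / 4883 = 62.66967
Difference (weighted minus unweighted) = 4.2252258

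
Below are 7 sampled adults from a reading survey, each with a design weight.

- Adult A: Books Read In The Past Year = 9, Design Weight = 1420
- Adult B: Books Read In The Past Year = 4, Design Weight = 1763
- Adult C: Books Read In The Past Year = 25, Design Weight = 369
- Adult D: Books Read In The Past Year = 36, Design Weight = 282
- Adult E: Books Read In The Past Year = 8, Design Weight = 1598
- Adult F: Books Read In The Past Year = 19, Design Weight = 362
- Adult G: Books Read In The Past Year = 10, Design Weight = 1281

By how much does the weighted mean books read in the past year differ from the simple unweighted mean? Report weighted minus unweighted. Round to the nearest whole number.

Unweighted sum = 9 + 4 + 25 + 36 + 8 + 19 + 10 = 111
Unweighted mean = 111 / 7 = 15.857143
Weighted sum = 9×1420 + 4×1763 + 25×369 + 36×282 + 8×1598 + 19×362 + 10×1281
  = 12780 + 7052 + 9225 + 10152 + 12784 + 6878 + 12810 = 71681
Sum of weights = 1420 + 1763 + 369 + 282 + 1598 + 362 + 1281 = 7075
Weighted mean = 71681 / 7075 = 10.13159
Difference (weighted minus unweighted) = -5.7255528

-6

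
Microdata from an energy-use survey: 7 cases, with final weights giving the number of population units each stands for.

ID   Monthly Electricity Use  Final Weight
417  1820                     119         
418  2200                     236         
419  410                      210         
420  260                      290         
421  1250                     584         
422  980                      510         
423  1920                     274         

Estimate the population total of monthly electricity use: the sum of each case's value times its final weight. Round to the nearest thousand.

2653000

Weighted total = 1820×119 + 2200×236 + 410×210 + 260×290 + 1250×584 + 980×510 + 1920×274
  = 2653160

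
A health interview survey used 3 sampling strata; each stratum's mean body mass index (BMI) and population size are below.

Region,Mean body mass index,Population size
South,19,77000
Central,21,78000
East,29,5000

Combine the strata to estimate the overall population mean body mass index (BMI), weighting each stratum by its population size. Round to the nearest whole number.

Σ Nₕ·x̄ₕ = 19×77000 + 21×78000 + 29×5000
  = 1463000 + 1638000 + 145000 = 3246000
Σ Nₕ = 77000 + 78000 + 5000 = 160000
Overall mean = 3246000 / 160000 = 20.2875

20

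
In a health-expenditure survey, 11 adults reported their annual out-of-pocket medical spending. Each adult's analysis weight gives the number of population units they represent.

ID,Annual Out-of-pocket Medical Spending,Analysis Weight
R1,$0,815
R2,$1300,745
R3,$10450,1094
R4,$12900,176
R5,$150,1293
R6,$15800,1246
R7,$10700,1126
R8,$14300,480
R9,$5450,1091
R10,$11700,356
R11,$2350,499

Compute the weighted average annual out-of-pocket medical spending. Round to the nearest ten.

Weighted sum = 0×815 + 1300×745 + 10450×1094 + 12900×176 + 150×1293 + 15800×1246 + 10700×1126 + 14300×480 + 5450×1091 + 11700×356 + 2350×499
  = 0 + 968500 + 11432300 + 2270400 + 193950 + 19686800 + 12048200 + 6864000 + 5945950 + 4165200 + 1172650 = 64747950
Sum of weights = 815 + 745 + 1094 + 176 + 1293 + 1246 + 1126 + 480 + 1091 + 356 + 499 = 8921
Weighted mean = 64747950 / 8921 = 7257.9251

7260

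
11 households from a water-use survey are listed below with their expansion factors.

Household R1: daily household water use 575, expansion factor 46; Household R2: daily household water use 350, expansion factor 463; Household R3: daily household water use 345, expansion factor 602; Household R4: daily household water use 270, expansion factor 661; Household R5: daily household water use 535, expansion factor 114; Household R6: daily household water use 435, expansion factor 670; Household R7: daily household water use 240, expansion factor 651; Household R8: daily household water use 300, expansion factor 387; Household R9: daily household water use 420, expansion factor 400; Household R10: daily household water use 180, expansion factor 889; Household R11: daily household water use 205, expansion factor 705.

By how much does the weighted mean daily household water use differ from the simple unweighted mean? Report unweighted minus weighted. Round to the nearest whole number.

Unweighted sum = 575 + 350 + 345 + 270 + 535 + 435 + 240 + 300 + 420 + 180 + 205 = 3855
Unweighted mean = 3855 / 11 = 350.45455
Weighted sum = 575×46 + 350×463 + 345×602 + 270×661 + 535×114 + 435×670 + 240×651 + 300×387 + 420×400 + 180×889 + 205×705
  = 26450 + 162050 + 207690 + 178470 + 60990 + 291450 + 156240 + 116100 + 168000 + 160020 + 144525 = 1671985
Sum of weights = 46 + 463 + 602 + 661 + 114 + 670 + 651 + 387 + 400 + 889 + 705 = 5588
Weighted mean = 1671985 / 5588 = 299.20991
Difference (unweighted minus weighted) = 51.244631

51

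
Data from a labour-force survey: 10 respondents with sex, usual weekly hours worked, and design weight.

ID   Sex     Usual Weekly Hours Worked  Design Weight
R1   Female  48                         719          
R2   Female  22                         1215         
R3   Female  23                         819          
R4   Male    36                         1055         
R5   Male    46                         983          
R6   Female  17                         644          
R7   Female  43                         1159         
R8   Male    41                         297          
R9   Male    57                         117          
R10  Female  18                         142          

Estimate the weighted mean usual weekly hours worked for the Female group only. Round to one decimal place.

Female rows: R1, R2, R3, R6, R7, R10
Weighted sum = 143420
Sum of weights = 719 + 1215 + 819 + 644 + 1159 + 142 = 4698
Weighted mean = 143420 / 4698 = 30.527884

30.5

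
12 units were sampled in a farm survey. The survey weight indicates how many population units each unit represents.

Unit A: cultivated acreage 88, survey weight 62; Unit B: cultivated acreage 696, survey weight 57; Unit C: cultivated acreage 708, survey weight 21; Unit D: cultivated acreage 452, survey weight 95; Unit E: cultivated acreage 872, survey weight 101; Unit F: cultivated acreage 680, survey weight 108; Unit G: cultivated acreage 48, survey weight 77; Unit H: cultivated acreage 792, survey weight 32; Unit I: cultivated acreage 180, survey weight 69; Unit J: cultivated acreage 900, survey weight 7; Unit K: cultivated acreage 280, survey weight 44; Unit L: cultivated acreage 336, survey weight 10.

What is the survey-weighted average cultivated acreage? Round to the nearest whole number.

Weighted sum = 88×62 + 696×57 + 708×21 + 452×95 + 872×101 + 680×108 + 48×77 + 792×32 + 180×69 + 900×7 + 280×44 + 336×10
  = 327888
Sum of weights = 62 + 57 + 21 + 95 + 101 + 108 + 77 + 32 + 69 + 7 + 44 + 10 = 683
Weighted mean = 327888 / 683 = 480.07028

480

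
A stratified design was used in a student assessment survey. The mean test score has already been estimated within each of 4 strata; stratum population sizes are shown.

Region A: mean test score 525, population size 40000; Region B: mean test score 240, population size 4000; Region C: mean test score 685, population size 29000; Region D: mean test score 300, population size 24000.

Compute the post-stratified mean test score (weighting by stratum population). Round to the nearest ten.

510

Σ Nₕ·x̄ₕ = 525×40000 + 240×4000 + 685×29000 + 300×24000
  = 21000000 + 960000 + 19865000 + 7200000 = 49025000
Σ Nₕ = 40000 + 4000 + 29000 + 24000 = 97000
Overall mean = 49025000 / 97000 = 505.41237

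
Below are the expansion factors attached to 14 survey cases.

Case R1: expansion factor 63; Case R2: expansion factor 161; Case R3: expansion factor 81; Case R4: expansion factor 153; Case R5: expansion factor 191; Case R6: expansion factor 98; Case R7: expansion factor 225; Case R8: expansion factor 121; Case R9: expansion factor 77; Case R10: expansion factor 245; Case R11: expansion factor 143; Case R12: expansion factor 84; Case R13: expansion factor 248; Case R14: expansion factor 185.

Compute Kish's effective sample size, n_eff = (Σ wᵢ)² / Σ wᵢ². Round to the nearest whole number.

Σ wᵢ = 2075
Σ wᵢ² = 360399
n_eff = 2075² / 360399 = 4305625 / 360399 = 11.946828

12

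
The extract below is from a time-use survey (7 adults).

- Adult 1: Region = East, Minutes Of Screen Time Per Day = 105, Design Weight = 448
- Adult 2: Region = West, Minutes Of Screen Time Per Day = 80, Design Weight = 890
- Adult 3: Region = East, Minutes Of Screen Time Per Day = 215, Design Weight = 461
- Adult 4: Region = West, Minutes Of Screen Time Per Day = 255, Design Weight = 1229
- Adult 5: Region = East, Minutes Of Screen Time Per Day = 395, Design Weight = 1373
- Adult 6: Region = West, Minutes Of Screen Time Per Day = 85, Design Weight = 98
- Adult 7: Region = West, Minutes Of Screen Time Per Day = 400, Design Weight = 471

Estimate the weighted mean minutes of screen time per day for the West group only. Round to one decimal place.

216.3

West rows: 2, 4, 6, 7
Weighted sum = 581325
Sum of weights = 890 + 1229 + 98 + 471 = 2688
Weighted mean = 581325 / 2688 = 216.26674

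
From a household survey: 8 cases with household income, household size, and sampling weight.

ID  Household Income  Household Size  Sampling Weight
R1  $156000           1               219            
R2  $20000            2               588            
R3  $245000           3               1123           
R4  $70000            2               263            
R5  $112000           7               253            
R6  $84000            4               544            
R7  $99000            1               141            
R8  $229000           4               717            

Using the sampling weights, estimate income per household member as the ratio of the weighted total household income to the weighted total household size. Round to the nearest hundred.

Σ wᵢ·y = 156000×219 + 20000×588 + 245000×1123 + 70000×263 + 112000×253 + 84000×544 + 99000×141 + 229000×717
  = 591653000
Σ wᵢ·x = 1×219 + 2×588 + 3×1123 + 2×263 + 7×253 + 4×544 + 1×141 + 4×717
  = 219 + 1176 + 3369 + 526 + 1771 + 2176 + 141 + 2868 = 12246
Ratio = 591653000 / 12246 = 48313.98

48300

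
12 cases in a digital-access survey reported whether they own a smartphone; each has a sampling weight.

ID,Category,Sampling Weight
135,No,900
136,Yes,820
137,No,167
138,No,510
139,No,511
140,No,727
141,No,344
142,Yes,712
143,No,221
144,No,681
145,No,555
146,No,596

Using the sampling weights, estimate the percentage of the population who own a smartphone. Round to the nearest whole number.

23

Sum of weights for 'Yes' = 820 + 712 = 1532
Total weight = 900 + 820 + 167 + 510 + 511 + 727 + 344 + 712 + 221 + 681 + 555 + 596 = 6744
Weighted proportion = 1532 / 6744 = 0.22716489 → 22.716489%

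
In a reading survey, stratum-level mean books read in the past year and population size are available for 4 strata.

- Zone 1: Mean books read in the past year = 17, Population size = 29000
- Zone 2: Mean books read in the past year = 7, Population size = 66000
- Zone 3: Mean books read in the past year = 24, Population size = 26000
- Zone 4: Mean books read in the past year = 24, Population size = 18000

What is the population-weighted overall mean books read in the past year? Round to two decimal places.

14.47

Σ Nₕ·x̄ₕ = 17×29000 + 7×66000 + 24×26000 + 24×18000
  = 493000 + 462000 + 624000 + 432000 = 2011000
Σ Nₕ = 139000
Overall mean = 2011000 / 139000 = 14.467626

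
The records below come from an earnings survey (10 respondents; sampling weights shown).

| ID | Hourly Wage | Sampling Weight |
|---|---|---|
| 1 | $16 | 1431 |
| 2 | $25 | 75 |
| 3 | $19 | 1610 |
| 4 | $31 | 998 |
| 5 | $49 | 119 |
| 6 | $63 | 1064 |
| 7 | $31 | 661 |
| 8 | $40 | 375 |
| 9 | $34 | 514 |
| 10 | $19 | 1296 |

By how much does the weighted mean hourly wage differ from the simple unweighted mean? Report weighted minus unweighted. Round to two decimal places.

-3.63

Unweighted sum = 16 + 25 + 19 + 31 + 49 + 63 + 31 + 40 + 34 + 19 = 327
Unweighted mean = 327 / 10 = 32.7
Weighted sum = 16×1431 + 25×75 + 19×1610 + 31×998 + 49×119 + 63×1064 + 31×661 + 40×375 + 34×514 + 19×1296
  = 22896 + 1875 + 30590 + 30938 + 5831 + 67032 + 20491 + 15000 + 17476 + 24624 = 236753
Sum of weights = 8143
Weighted mean = 236753 / 8143 = 29.07442
Difference (weighted minus unweighted) = -3.6255803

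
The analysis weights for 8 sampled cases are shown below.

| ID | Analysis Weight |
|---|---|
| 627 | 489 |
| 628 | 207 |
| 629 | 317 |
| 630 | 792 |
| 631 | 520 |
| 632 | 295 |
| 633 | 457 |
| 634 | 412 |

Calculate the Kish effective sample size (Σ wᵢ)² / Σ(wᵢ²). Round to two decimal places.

Σ wᵢ = 489 + 207 + 317 + 792 + 520 + 295 + 457 + 412 = 3489
Σ wᵢ² = 239121 + 42849 + 100489 + 627264 + 270400 + 87025 + 208849 + 169744 = 1745741
n_eff = 3489² / 1745741 = 12173121 / 1745741 = 6.9730395

6.97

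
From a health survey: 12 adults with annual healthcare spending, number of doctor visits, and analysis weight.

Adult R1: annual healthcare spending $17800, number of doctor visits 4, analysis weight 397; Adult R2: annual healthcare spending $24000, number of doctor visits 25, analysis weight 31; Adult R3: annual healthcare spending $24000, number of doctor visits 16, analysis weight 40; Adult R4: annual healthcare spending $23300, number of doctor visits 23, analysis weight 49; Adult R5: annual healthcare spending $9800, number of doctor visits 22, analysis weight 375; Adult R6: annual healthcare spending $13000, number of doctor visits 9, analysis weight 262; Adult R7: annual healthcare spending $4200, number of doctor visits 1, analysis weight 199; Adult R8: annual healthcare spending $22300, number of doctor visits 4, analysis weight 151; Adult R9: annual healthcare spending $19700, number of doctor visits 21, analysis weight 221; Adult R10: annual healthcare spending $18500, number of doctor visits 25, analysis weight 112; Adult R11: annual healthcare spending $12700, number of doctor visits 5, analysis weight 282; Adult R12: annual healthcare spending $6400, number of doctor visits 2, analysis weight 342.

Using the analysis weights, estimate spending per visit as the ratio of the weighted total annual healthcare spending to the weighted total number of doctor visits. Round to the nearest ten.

Σ wᵢ·y = 17800×397 + 24000×31 + 24000×40 + 23300×49 + 9800×375 + 13000×262 + 4200×199 + 22300×151 + 19700×221 + 18500×112 + 12700×282 + 6400×342
  = 33392300
Σ wᵢ·x = 25076
Ratio = 33392300 / 25076 = 1331.6438

1330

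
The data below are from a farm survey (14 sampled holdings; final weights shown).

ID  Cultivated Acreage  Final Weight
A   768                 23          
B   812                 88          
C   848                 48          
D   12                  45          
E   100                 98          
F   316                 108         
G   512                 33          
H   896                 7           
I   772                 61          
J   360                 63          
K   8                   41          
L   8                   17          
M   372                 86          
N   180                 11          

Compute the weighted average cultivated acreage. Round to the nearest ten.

410

Weighted sum = 301668
Sum of weights = 729
Weighted mean = 301668 / 729 = 413.8107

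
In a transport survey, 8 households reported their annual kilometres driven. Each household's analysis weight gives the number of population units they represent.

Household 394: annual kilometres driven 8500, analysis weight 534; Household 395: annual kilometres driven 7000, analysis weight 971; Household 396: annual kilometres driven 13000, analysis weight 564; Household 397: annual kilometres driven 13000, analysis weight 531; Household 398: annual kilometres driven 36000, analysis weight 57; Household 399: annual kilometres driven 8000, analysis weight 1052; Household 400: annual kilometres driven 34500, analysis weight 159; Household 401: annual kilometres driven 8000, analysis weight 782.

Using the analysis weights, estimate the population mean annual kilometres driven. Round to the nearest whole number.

10275

Weighted sum = 8500×534 + 7000×971 + 13000×564 + 13000×531 + 36000×57 + 8000×1052 + 34500×159 + 8000×782
  = 47780500
Sum of weights = 534 + 971 + 564 + 531 + 57 + 1052 + 159 + 782 = 4650
Weighted mean = 47780500 / 4650 = 10275.376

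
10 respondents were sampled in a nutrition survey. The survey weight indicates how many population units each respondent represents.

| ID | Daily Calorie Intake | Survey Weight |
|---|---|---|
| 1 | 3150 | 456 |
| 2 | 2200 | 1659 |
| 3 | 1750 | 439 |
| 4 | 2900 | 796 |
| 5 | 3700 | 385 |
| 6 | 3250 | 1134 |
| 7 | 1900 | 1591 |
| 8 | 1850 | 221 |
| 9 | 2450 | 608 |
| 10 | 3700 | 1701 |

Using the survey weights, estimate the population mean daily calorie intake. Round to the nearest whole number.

Weighted sum = 24487900
Sum of weights = 456 + 1659 + 439 + 796 + 385 + 1134 + 1591 + 221 + 608 + 1701 = 8990
Weighted mean = 24487900 / 8990 = 2723.9043

2724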